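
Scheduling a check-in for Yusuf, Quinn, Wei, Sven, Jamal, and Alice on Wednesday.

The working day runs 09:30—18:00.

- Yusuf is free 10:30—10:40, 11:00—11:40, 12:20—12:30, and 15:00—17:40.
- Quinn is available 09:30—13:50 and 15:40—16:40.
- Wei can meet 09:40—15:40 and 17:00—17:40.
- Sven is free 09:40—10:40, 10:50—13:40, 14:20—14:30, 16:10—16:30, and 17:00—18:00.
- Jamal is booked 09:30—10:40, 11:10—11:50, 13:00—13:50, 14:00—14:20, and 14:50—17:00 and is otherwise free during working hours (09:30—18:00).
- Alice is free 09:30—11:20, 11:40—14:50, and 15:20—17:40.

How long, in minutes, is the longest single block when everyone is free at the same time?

10 minutes

Jamal free within 09:30–18:00: 10:40–11:10, 11:50–13:00, 13:50–14:00, 14:20–14:50, 17:00–18:00.
Yusuf ∩ Quinn: 10:30–10:40, 11:00–11:40, 12:20–12:30, 15:40–16:40.
Yusuf ∩ Quinn ∩ Wei: 10:30–10:40, 11:00–11:40, 12:20–12:30.
Yusuf ∩ Quinn ∩ Wei ∩ Sven: 10:30–10:40, 11:00–11:40, 12:20–12:30.
Yusuf ∩ Quinn ∩ Wei ∩ Sven ∩ Jamal: 11:00–11:10, 12:20–12:30.
Yusuf ∩ Quinn ∩ Wei ∩ Sven ∩ Jamal ∩ Alice: 11:00–11:10, 12:20–12:30.
Common window lengths: 10, 10 min; longest is 10.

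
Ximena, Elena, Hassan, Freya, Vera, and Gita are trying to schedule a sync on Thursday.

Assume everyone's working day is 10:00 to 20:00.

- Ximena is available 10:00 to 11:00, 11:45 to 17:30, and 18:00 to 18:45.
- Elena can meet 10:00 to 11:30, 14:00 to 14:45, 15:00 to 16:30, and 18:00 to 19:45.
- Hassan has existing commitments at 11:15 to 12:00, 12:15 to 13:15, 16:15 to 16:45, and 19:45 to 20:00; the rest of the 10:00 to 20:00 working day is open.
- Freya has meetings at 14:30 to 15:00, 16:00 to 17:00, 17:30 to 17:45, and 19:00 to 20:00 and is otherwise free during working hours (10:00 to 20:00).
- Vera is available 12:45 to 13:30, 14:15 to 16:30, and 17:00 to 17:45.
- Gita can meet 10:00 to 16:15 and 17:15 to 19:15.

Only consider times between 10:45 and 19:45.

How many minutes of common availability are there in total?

75 minutes

Hassan free within 10:00–20:00: 10:00–11:15, 12:00–12:15, 13:15–16:15, 16:45–19:45.
Freya free within 10:00–20:00: 10:00–14:30, 15:00–16:00, 17:00–17:30, 17:45–19:00.
Ximena ∩ Elena: 10:00–11:00, 14:00–14:45, 15:00–16:30, 18:00–18:45.
Ximena ∩ Elena ∩ Hassan: 10:00–11:00, 14:00–14:45, 15:00–16:15, 18:00–18:45.
Ximena ∩ Elena ∩ Hassan ∩ Freya: 10:00–11:00, 14:00–14:30, 15:00–16:00, 18:00–18:45.
Ximena ∩ Elena ∩ Hassan ∩ Freya ∩ Vera: 14:15–14:30, 15:00–16:00.
Ximena ∩ Elena ∩ Hassan ∩ Freya ∩ Vera ∩ Gita: 14:15–14:30, 15:00–16:00.
Restricted to 10:45–19:45: 14:15–14:30, 15:00–16:00.
Total common minutes: 15 + 60 = 75.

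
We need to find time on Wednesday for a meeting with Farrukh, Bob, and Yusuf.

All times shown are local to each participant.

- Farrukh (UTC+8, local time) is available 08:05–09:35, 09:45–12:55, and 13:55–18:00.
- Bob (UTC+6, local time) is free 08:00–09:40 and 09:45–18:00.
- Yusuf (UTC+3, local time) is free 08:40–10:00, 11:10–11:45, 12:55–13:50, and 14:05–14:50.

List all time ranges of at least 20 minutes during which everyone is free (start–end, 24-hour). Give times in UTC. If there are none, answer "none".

Farrukh → UTC: 00:05–01:35, 01:45–04:55, 05:55–10:00.
Bob → UTC: 02:00–03:40, 03:45–12:00.
Yusuf → UTC: 05:40–07:00, 08:10–08:45, 09:55–10:50, 11:05–11:50.
Farrukh ∩ Bob: 02:00–03:40, 03:45–04:55, 05:55–10:00.
Farrukh ∩ Bob ∩ Yusuf: 05:55–07:00, 08:10–08:45, 09:55–10:00.
Windows ≥ 20 min: 05:55–07:00, 08:10–08:45.

05:55–07:00, 08:10–08:45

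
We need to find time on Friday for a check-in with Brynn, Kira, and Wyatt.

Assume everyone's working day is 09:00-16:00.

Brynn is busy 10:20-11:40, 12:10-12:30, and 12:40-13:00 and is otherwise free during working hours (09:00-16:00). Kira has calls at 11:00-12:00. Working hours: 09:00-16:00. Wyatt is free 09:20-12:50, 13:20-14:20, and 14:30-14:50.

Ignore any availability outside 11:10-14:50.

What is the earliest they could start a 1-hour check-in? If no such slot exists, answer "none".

13:20

Brynn free within 09:00–16:00: 09:00–10:20, 11:40–12:10, 12:30–12:40, 13:00–16:00.
Kira free within 09:00–16:00: 09:00–11:00, 12:00–16:00.
Brynn ∩ Kira: 09:00–10:20, 12:00–12:10, 12:30–12:40, 13:00–16:00.
Brynn ∩ Kira ∩ Wyatt: 09:20–10:20, 12:00–12:10, 12:30–12:40, 13:20–14:20, 14:30–14:50.
Restricted to 11:10–14:50: 12:00–12:10, 12:30–12:40, 13:20–14:20, 14:30–14:50.
Windows ≥ 60 min: 13:20–14:20.
Earliest such window starts at 13:20.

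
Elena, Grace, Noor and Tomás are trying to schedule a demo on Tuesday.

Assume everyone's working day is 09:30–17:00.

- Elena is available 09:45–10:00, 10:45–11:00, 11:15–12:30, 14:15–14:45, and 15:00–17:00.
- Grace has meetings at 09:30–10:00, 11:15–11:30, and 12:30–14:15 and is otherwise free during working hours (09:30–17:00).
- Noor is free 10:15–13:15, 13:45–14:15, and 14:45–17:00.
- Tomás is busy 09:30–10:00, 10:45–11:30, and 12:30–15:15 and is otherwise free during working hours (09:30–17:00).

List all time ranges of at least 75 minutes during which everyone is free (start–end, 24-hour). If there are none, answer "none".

15:15–17:00

Grace free within 09:30–17:00: 10:00–11:15, 11:30–12:30, 14:15–17:00.
Tomás free within 09:30–17:00: 10:00–10:45, 11:30–12:30, 15:15–17:00.
Elena ∩ Grace: 10:45–11:00, 11:30–12:30, 14:15–14:45, 15:00–17:00.
Elena ∩ Grace ∩ Noor: 10:45–11:00, 11:30–12:30, 15:00–17:00.
Elena ∩ Grace ∩ Noor ∩ Tomás: 11:30–12:30, 15:15–17:00.
Windows ≥ 75 min: 15:15–17:00.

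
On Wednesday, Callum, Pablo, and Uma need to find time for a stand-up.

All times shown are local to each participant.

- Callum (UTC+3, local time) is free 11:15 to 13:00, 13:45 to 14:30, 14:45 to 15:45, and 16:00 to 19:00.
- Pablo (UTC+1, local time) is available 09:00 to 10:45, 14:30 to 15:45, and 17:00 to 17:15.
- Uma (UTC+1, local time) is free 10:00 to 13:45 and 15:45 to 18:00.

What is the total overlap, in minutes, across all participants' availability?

45 minutes

Callum → UTC: 08:15–10:00, 10:45–11:30, 11:45–12:45, 13:00–16:00.
Pablo → UTC: 08:00–09:45, 13:30–14:45, 16:00–16:15.
Uma → UTC: 09:00–12:45, 14:45–17:00.
Callum ∩ Pablo: 08:15–09:45, 13:30–14:45.
Callum ∩ Pablo ∩ Uma: 09:00–09:45.
Total common minutes: 45.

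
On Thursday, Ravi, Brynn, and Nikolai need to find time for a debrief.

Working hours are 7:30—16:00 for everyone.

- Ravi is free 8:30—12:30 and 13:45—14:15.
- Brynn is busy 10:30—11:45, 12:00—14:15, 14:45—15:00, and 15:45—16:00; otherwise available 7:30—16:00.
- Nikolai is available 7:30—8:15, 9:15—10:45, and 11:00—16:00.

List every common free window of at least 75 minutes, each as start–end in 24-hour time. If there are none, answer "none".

Brynn free within 07:30–16:00: 07:30–10:30, 11:45–12:00, 14:15–14:45, 15:00–15:45.
Ravi ∩ Brynn: 08:30–10:30, 11:45–12:00.
Ravi ∩ Brynn ∩ Nikolai: 09:15–10:30, 11:45–12:00.
Windows ≥ 75 min: 09:15–10:30.

09:15–10:30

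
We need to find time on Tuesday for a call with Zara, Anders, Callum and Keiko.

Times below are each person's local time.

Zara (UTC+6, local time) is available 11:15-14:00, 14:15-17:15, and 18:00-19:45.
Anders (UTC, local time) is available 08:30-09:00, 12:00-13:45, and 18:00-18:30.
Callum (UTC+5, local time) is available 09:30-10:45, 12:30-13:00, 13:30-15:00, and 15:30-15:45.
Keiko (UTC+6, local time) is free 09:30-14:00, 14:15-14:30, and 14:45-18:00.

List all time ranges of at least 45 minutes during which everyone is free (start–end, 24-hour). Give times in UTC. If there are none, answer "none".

Zara → UTC: 05:15–08:00, 08:15–11:15, 12:00–13:45.
Anders → UTC: 08:30–09:00, 12:00–13:45, 18:00–18:30.
Callum → UTC: 04:30–05:45, 07:30–08:00, 08:30–10:00, 10:30–10:45.
Keiko → UTC: 03:30–08:00, 08:15–08:30, 08:45–12:00.
Zara ∩ Anders: 08:30–09:00, 12:00–13:45.
Zara ∩ Anders ∩ Callum: 08:30–09:00.
Zara ∩ Anders ∩ Callum ∩ Keiko: 08:45–09:00.
Windows ≥ 45 min: (none).

none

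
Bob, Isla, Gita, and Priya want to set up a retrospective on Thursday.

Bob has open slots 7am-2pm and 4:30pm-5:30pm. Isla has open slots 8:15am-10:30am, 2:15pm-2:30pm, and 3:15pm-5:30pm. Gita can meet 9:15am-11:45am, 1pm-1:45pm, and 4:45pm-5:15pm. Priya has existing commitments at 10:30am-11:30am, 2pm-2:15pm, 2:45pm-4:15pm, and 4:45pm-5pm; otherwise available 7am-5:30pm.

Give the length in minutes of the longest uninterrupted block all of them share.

75 minutes

Priya free within 07:00–17:30: 07:00–10:30, 11:30–14:00, 14:15–14:45, 16:15–16:45, 17:00–17:30.
Bob ∩ Isla: 08:15–10:30, 16:30–17:30.
Bob ∩ Isla ∩ Gita: 09:15–10:30, 16:45–17:15.
Bob ∩ Isla ∩ Gita ∩ Priya: 09:15–10:30, 17:00–17:15.
Common window lengths: 75, 15 min; longest is 75.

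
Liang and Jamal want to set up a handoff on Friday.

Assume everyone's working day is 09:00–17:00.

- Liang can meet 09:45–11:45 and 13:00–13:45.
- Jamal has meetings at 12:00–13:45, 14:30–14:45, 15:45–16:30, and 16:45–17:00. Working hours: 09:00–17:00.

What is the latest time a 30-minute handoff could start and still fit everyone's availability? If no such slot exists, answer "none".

11:15

Jamal free within 09:00–17:00: 09:00–12:00, 13:45–14:30, 14:45–15:45, 16:30–16:45.
Liang ∩ Jamal: 09:45–11:45.
Windows ≥ 30 min: 09:45–11:45.
Latest start in the last window 09:45–11:45 is 11:45 − 30 min = 11:15.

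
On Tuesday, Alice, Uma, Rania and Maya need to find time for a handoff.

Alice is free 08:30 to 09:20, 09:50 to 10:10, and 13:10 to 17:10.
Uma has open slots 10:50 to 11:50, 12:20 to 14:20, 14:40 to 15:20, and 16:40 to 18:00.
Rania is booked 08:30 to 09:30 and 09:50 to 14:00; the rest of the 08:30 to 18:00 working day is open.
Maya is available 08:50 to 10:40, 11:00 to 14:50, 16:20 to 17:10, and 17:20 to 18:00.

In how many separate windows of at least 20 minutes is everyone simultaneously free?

2

Rania free within 08:30–18:00: 09:30–09:50, 14:00–18:00.
Alice ∩ Uma: 13:10–14:20, 14:40–15:20, 16:40–17:10.
Alice ∩ Uma ∩ Rania: 14:00–14:20, 14:40–15:20, 16:40–17:10.
Alice ∩ Uma ∩ Rania ∩ Maya: 14:00–14:20, 14:40–14:50, 16:40–17:10.
Windows ≥ 20 min: 14:00–14:20, 16:40–17:10.
That's 2 windows.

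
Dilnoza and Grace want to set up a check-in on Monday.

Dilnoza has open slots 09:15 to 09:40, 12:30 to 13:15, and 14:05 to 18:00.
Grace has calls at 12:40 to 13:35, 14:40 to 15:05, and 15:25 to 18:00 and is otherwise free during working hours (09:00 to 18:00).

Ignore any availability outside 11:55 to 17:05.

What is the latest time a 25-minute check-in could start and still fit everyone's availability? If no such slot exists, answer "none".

Grace free within 09:00–18:00: 09:00–12:40, 13:35–14:40, 15:05–15:25.
Dilnoza ∩ Grace: 09:15–09:40, 12:30–12:40, 14:05–14:40, 15:05–15:25.
Restricted to 11:55–17:05: 12:30–12:40, 14:05–14:40, 15:05–15:25.
Windows ≥ 25 min: 14:05–14:40.
Latest start in the last window 14:05–14:40 is 14:40 − 25 min = 14:15.

14:15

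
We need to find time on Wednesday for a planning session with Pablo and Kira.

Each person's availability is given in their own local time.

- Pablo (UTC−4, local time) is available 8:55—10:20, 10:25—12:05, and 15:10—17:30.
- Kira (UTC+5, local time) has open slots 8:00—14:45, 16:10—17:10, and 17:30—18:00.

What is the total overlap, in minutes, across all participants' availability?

5 minutes

Pablo → UTC: 12:55–14:20, 14:25–16:05, 19:10–21:30.
Kira → UTC: 03:00–09:45, 11:10–12:10, 12:30–13:00.
Pablo ∩ Kira: 12:55–13:00.
Total common minutes: 5.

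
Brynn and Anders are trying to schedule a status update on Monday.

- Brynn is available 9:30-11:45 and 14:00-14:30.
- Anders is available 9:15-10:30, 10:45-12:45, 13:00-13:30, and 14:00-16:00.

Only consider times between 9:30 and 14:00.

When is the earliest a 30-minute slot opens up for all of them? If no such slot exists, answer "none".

Brynn ∩ Anders: 09:30–10:30, 10:45–11:45, 14:00–14:30.
Restricted to 09:30–14:00: 09:30–10:30, 10:45–11:45.
Windows ≥ 30 min: 09:30–10:30, 10:45–11:45.
Earliest such window starts at 09:30.

09:30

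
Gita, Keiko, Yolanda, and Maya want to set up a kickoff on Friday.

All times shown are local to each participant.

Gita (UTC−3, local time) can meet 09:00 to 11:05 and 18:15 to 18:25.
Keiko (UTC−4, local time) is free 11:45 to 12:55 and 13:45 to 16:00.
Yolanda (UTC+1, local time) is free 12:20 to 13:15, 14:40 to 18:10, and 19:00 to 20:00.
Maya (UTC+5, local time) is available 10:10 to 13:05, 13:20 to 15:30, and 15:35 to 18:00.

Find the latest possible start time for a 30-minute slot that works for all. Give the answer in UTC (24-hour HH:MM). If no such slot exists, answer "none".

Gita → UTC: 12:00–14:05, 21:15–21:25.
Keiko → UTC: 15:45–16:55, 17:45–20:00.
Yolanda → UTC: 11:20–12:15, 13:40–17:10, 18:00–19:00.
Maya → UTC: 05:10–08:05, 08:20–10:30, 10:35–13:00.
Gita ∩ Keiko: (none).
Gita ∩ Keiko ∩ Yolanda: (none).
Gita ∩ Keiko ∩ Yolanda ∩ Maya: (none).
Windows ≥ 30 min: (none).

none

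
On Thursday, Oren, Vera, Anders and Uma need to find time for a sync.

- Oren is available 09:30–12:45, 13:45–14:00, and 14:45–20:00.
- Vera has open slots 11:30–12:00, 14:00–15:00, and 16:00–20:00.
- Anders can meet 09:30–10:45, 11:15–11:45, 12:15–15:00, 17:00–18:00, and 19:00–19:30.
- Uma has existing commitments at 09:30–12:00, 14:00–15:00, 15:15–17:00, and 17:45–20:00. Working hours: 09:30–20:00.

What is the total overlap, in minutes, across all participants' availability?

45 minutes

Uma free within 09:30–20:00: 12:00–14:00, 15:00–15:15, 17:00–17:45.
Oren ∩ Vera: 11:30–12:00, 14:45–15:00, 16:00–20:00.
Oren ∩ Vera ∩ Anders: 11:30–11:45, 14:45–15:00, 17:00–18:00, 19:00–19:30.
Oren ∩ Vera ∩ Anders ∩ Uma: 17:00–17:45.
Total common minutes: 45.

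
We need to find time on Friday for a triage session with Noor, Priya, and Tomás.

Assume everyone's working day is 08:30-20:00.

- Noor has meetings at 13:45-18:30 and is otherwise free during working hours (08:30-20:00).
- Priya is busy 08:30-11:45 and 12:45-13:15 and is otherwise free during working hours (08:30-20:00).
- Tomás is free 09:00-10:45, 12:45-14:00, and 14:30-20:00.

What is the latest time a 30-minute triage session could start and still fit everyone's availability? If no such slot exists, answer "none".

19:30

Noor free within 08:30–20:00: 08:30–13:45, 18:30–20:00.
Priya free within 08:30–20:00: 11:45–12:45, 13:15–20:00.
Noor ∩ Priya: 11:45–12:45, 13:15–13:45, 18:30–20:00.
Noor ∩ Priya ∩ Tomás: 13:15–13:45, 18:30–20:00.
Windows ≥ 30 min: 13:15–13:45, 18:30–20:00.
Latest start in the last window 18:30–20:00 is 20:00 − 30 min = 19:30.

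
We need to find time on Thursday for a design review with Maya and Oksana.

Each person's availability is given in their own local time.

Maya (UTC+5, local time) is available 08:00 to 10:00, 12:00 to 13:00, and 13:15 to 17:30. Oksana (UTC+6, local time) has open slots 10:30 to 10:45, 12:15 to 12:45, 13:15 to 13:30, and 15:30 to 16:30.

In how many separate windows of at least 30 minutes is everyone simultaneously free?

1

Maya → UTC: 03:00–05:00, 07:00–08:00, 08:15–12:30.
Oksana → UTC: 04:30–04:45, 06:15–06:45, 07:15–07:30, 09:30–10:30.
Maya ∩ Oksana: 04:30–04:45, 07:15–07:30, 09:30–10:30.
Windows ≥ 30 min: 09:30–10:30.
That's 1 window.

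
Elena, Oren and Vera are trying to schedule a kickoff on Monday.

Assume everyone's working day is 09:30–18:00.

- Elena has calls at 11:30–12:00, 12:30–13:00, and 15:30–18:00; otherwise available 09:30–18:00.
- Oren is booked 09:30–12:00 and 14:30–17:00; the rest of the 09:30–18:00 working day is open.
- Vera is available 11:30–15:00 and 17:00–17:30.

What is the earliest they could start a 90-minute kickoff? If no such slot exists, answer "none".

13:00

Elena free within 09:30–18:00: 09:30–11:30, 12:00–12:30, 13:00–15:30.
Oren free within 09:30–18:00: 12:00–14:30, 17:00–18:00.
Elena ∩ Oren: 12:00–12:30, 13:00–14:30.
Elena ∩ Oren ∩ Vera: 12:00–12:30, 13:00–14:30.
Windows ≥ 90 min: 13:00–14:30.
Earliest such window starts at 13:00.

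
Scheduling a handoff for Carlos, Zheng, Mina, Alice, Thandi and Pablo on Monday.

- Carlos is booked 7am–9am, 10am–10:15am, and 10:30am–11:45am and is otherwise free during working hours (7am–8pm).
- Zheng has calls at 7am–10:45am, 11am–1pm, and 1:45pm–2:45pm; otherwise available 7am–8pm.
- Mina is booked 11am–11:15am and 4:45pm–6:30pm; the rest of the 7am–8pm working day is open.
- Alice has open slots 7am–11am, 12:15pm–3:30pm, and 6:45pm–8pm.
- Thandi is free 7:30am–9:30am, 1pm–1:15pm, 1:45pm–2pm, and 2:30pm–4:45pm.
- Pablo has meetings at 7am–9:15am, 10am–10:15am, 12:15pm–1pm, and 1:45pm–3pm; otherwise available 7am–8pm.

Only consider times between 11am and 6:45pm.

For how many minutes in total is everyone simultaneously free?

45 minutes

Carlos free within 07:00–20:00: 09:00–10:00, 10:15–10:30, 11:45–20:00.
Zheng free within 07:00–20:00: 10:45–11:00, 13:00–13:45, 14:45–20:00.
Mina free within 07:00–20:00: 07:00–11:00, 11:15–16:45, 18:30–20:00.
Pablo free within 07:00–20:00: 09:15–10:00, 10:15–12:15, 13:00–13:45, 15:00–20:00.
Carlos ∩ Zheng: 13:00–13:45, 14:45–20:00.
Carlos ∩ Zheng ∩ Mina: 13:00–13:45, 14:45–16:45, 18:30–20:00.
Carlos ∩ Zheng ∩ Mina ∩ Alice: 13:00–13:45, 14:45–15:30, 18:45–20:00.
Carlos ∩ Zheng ∩ Mina ∩ Alice ∩ Thandi: 13:00–13:15, 14:45–15:30.
Carlos ∩ Zheng ∩ Mina ∩ Alice ∩ Thandi ∩ Pablo: 13:00–13:15, 15:00–15:30.
Restricted to 11:00–18:45: 13:00–13:15, 15:00–15:30.
Total common minutes: 15 + 30 = 45.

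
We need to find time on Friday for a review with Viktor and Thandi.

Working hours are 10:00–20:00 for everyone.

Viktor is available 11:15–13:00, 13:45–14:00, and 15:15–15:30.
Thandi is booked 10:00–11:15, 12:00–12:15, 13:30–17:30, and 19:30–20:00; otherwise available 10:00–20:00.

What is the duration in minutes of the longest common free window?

Thandi free within 10:00–20:00: 11:15–12:00, 12:15–13:30, 17:30–19:30.
Viktor ∩ Thandi: 11:15–12:00, 12:15–13:00.
Common window lengths: 45, 45 min; longest is 45.

45 minutes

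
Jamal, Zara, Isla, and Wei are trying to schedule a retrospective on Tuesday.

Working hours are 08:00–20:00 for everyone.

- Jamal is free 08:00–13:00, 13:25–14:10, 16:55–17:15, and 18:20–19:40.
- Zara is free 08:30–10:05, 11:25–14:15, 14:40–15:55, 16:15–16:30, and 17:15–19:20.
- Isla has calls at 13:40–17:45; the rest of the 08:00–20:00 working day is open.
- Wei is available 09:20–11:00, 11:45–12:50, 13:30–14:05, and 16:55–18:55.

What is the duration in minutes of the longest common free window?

Isla free within 08:00–20:00: 08:00–13:40, 17:45–20:00.
Jamal ∩ Zara: 08:30–10:05, 11:25–13:00, 13:25–14:10, 18:20–19:20.
Jamal ∩ Zara ∩ Isla: 08:30–10:05, 11:25–13:00, 13:25–13:40, 18:20–19:20.
Jamal ∩ Zara ∩ Isla ∩ Wei: 09:20–10:05, 11:45–12:50, 13:30–13:40, 18:20–18:55.
Common window lengths: 45, 65, 10, 35 min; longest is 65.

65 minutes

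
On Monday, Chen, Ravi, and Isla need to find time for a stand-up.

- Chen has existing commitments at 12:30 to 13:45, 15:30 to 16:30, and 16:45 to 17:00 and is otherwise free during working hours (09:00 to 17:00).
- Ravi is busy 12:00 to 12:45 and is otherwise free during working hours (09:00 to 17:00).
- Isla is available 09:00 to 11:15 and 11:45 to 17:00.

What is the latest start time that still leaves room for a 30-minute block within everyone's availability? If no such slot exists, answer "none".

15:00

Chen free within 09:00–17:00: 09:00–12:30, 13:45–15:30, 16:30–16:45.
Ravi free within 09:00–17:00: 09:00–12:00, 12:45–17:00.
Chen ∩ Ravi: 09:00–12:00, 13:45–15:30, 16:30–16:45.
Chen ∩ Ravi ∩ Isla: 09:00–11:15, 11:45–12:00, 13:45–15:30, 16:30–16:45.
Windows ≥ 30 min: 09:00–11:15, 13:45–15:30.
Latest start in the last window 13:45–15:30 is 15:30 − 30 min = 15:00.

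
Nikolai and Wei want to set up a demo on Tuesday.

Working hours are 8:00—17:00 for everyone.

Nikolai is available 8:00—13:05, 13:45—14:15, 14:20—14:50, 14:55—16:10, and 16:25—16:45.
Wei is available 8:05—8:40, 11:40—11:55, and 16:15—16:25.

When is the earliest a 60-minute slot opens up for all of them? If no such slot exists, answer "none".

none

Nikolai ∩ Wei: 08:05–08:40, 11:40–11:55.
Windows ≥ 60 min: (none).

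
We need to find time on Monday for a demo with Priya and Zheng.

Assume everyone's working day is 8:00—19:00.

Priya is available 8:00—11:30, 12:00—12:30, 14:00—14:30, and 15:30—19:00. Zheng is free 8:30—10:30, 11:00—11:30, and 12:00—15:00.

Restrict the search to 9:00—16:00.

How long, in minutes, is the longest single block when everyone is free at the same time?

Priya ∩ Zheng: 08:30–10:30, 11:00–11:30, 12:00–12:30, 14:00–14:30.
Restricted to 09:00–16:00: 09:00–10:30, 11:00–11:30, 12:00–12:30, 14:00–14:30.
Common window lengths: 90, 30, 30, 30 min; longest is 90.

90 minutes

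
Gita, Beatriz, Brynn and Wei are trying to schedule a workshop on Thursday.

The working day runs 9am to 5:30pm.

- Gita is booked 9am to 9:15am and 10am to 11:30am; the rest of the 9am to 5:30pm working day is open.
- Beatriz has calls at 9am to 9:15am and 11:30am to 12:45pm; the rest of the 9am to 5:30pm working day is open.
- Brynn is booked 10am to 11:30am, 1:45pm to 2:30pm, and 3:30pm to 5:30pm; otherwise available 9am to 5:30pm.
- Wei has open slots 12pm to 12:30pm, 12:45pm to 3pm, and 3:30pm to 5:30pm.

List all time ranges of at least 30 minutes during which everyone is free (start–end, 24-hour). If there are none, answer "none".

Gita free within 09:00–17:30: 09:15–10:00, 11:30–17:30.
Beatriz free within 09:00–17:30: 09:15–11:30, 12:45–17:30.
Brynn free within 09:00–17:30: 09:00–10:00, 11:30–13:45, 14:30–15:30.
Gita ∩ Beatriz: 09:15–10:00, 12:45–17:30.
Gita ∩ Beatriz ∩ Brynn: 09:15–10:00, 12:45–13:45, 14:30–15:30.
Gita ∩ Beatriz ∩ Brynn ∩ Wei: 12:45–13:45, 14:30–15:00.
Windows ≥ 30 min: 12:45–13:45, 14:30–15:00.

12:45–13:45, 14:30–15:00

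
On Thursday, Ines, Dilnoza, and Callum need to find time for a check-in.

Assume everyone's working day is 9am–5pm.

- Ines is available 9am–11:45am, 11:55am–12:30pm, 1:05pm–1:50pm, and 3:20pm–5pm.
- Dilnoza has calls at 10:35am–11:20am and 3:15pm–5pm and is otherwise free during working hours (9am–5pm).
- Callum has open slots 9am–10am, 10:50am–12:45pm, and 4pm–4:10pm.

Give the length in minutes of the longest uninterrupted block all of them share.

60 minutes

Dilnoza free within 09:00–17:00: 09:00–10:35, 11:20–15:15.
Ines ∩ Dilnoza: 09:00–10:35, 11:20–11:45, 11:55–12:30, 13:05–13:50.
Ines ∩ Dilnoza ∩ Callum: 09:00–10:00, 11:20–11:45, 11:55–12:30.
Common window lengths: 60, 25, 35 min; longest is 60.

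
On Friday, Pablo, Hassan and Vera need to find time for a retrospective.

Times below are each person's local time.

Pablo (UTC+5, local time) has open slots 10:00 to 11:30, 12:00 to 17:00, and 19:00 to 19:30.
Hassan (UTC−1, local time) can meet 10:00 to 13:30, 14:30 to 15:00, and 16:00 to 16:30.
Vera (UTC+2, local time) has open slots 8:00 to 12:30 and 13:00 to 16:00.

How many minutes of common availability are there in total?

60 minutes

Pablo → UTC: 05:00–06:30, 07:00–12:00, 14:00–14:30.
Hassan → UTC: 11:00–14:30, 15:30–16:00, 17:00–17:30.
Vera → UTC: 06:00–10:30, 11:00–14:00.
Pablo ∩ Hassan: 11:00–12:00, 14:00–14:30.
Pablo ∩ Hassan ∩ Vera: 11:00–12:00.
Total common minutes: 60.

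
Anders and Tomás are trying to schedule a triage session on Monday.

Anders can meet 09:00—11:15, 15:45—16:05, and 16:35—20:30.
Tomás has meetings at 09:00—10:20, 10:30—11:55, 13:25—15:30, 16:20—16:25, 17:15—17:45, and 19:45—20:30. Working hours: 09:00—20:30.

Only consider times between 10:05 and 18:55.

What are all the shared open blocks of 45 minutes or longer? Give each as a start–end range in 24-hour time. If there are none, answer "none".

17:45–18:55

Tomás free within 09:00–20:30: 10:20–10:30, 11:55–13:25, 15:30–16:20, 16:25–17:15, 17:45–19:45.
Anders ∩ Tomás: 10:20–10:30, 15:45–16:05, 16:35–17:15, 17:45–19:45.
Restricted to 10:05–18:55: 10:20–10:30, 15:45–16:05, 16:35–17:15, 17:45–18:55.
Windows ≥ 45 min: 17:45–18:55.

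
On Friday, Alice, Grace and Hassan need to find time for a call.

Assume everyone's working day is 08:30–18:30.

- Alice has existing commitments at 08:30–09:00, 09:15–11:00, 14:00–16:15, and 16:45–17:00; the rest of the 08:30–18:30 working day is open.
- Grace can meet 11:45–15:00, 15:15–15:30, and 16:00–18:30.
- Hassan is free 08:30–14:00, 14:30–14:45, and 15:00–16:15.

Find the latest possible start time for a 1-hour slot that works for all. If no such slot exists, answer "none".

13:00

Alice free within 08:30–18:30: 09:00–09:15, 11:00–14:00, 16:15–16:45, 17:00–18:30.
Alice ∩ Grace: 11:45–14:00, 16:15–16:45, 17:00–18:30.
Alice ∩ Grace ∩ Hassan: 11:45–14:00.
Windows ≥ 60 min: 11:45–14:00.
Latest start in the last window 11:45–14:00 is 14:00 − 60 min = 13:00.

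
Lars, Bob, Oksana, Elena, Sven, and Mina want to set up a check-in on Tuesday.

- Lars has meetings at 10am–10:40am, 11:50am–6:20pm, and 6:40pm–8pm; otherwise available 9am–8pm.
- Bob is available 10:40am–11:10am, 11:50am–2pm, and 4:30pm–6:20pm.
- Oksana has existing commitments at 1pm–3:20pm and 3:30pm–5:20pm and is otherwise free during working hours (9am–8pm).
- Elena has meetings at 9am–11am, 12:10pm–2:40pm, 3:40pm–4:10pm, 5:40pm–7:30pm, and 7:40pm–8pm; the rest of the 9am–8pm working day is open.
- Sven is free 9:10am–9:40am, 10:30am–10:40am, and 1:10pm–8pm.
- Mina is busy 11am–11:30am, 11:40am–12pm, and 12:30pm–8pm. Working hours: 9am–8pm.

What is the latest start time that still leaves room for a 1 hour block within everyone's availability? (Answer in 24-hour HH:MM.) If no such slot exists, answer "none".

Lars free within 09:00–20:00: 09:00–10:00, 10:40–11:50, 18:20–18:40.
Oksana free within 09:00–20:00: 09:00–13:00, 15:20–15:30, 17:20–20:00.
Elena free within 09:00–20:00: 11:00–12:10, 14:40–15:40, 16:10–17:40, 19:30–19:40.
Mina free within 09:00–20:00: 09:00–11:00, 11:30–11:40, 12:00–12:30.
Lars ∩ Bob: 10:40–11:10.
Lars ∩ Bob ∩ Oksana: 10:40–11:10.
Lars ∩ Bob ∩ Oksana ∩ Elena: 11:00–11:10.
Lars ∩ Bob ∩ Oksana ∩ Elena ∩ Sven: (none).
Lars ∩ Bob ∩ Oksana ∩ Elena ∩ Sven ∩ Mina: (none).
Windows ≥ 60 min: (none).

none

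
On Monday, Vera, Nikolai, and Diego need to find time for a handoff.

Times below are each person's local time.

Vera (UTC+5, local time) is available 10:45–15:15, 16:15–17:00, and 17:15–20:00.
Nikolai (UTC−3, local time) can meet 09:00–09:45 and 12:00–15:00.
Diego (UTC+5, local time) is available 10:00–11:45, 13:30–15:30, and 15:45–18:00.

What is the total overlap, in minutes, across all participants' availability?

Vera → UTC: 05:45–10:15, 11:15–12:00, 12:15–15:00.
Nikolai → UTC: 12:00–12:45, 15:00–18:00.
Diego → UTC: 05:00–06:45, 08:30–10:30, 10:45–13:00.
Vera ∩ Nikolai: 12:15–12:45.
Vera ∩ Nikolai ∩ Diego: 12:15–12:45.
Total common minutes: 30.

30 minutes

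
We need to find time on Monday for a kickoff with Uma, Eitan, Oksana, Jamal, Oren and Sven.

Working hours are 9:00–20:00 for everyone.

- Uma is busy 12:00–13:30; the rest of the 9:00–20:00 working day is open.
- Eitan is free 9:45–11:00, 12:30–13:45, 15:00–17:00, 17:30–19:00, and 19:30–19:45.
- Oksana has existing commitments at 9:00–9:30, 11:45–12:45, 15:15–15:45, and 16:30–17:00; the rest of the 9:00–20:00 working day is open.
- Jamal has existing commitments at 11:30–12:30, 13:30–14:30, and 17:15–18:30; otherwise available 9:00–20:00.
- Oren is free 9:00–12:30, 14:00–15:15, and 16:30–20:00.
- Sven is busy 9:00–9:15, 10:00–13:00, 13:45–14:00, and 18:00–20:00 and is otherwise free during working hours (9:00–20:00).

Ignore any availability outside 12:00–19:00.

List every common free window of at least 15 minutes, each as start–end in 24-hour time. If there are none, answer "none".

15:00–15:15

Uma free within 09:00–20:00: 09:00–12:00, 13:30–20:00.
Oksana free within 09:00–20:00: 09:30–11:45, 12:45–15:15, 15:45–16:30, 17:00–20:00.
Jamal free within 09:00–20:00: 09:00–11:30, 12:30–13:30, 14:30–17:15, 18:30–20:00.
Sven free within 09:00–20:00: 09:15–10:00, 13:00–13:45, 14:00–18:00.
Uma ∩ Eitan: 09:45–11:00, 13:30–13:45, 15:00–17:00, 17:30–19:00, 19:30–19:45.
Uma ∩ Eitan ∩ Oksana: 09:45–11:00, 13:30–13:45, 15:00–15:15, 15:45–16:30, 17:30–19:00, 19:30–19:45.
Uma ∩ Eitan ∩ Oksana ∩ Jamal: 09:45–11:00, 15:00–15:15, 15:45–16:30, 18:30–19:00, 19:30–19:45.
Uma ∩ Eitan ∩ Oksana ∩ Jamal ∩ Oren: 09:45–11:00, 15:00–15:15, 18:30–19:00, 19:30–19:45.
Uma ∩ Eitan ∩ Oksana ∩ Jamal ∩ Oren ∩ Sven: 09:45–10:00, 15:00–15:15.
Restricted to 12:00–19:00: 15:00–15:15.
Windows ≥ 15 min: 15:00–15:15.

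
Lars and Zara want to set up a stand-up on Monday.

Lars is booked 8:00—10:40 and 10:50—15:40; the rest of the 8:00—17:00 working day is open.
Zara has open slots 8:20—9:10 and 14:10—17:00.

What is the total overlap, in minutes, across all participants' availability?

80 minutes

Lars free within 08:00–17:00: 10:40–10:50, 15:40–17:00.
Lars ∩ Zara: 15:40–17:00.
Total common minutes: 80.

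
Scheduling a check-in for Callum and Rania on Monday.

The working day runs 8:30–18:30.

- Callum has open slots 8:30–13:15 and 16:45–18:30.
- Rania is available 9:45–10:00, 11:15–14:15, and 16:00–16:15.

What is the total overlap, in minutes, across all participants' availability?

Callum ∩ Rania: 09:45–10:00, 11:15–13:15.
Total common minutes: 15 + 120 = 135.

135 minutes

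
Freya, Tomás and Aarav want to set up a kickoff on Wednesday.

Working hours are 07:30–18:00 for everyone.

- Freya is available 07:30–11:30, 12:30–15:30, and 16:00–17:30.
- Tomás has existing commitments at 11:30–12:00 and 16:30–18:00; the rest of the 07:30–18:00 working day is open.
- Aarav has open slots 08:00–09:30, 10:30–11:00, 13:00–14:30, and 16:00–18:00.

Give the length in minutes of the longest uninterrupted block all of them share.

90 minutes

Tomás free within 07:30–18:00: 07:30–11:30, 12:00–16:30.
Freya ∩ Tomás: 07:30–11:30, 12:30–15:30, 16:00–16:30.
Freya ∩ Tomás ∩ Aarav: 08:00–09:30, 10:30–11:00, 13:00–14:30, 16:00–16:30.
Common window lengths: 90, 30, 90, 30 min; longest is 90.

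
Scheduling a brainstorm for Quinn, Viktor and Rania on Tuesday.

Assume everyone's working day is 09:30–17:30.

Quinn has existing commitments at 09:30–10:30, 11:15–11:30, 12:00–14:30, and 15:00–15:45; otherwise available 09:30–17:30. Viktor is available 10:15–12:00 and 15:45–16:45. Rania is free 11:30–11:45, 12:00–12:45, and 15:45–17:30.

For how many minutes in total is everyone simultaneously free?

75 minutes

Quinn free within 09:30–17:30: 10:30–11:15, 11:30–12:00, 14:30–15:00, 15:45–17:30.
Quinn ∩ Viktor: 10:30–11:15, 11:30–12:00, 15:45–16:45.
Quinn ∩ Viktor ∩ Rania: 11:30–11:45, 15:45–16:45.
Total common minutes: 15 + 60 = 75.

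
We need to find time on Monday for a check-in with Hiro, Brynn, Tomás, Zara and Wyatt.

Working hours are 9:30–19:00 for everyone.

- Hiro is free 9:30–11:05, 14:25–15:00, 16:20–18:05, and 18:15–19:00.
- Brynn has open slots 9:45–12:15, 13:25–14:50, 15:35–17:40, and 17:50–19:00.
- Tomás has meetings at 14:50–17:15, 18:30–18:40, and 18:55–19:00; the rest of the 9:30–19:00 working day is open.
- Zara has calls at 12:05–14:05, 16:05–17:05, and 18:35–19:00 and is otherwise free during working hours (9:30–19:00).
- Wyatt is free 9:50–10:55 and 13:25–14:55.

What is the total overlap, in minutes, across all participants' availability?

90 minutes

Tomás free within 09:30–19:00: 09:30–14:50, 17:15–18:30, 18:40–18:55.
Zara free within 09:30–19:00: 09:30–12:05, 14:05–16:05, 17:05–18:35.
Hiro ∩ Brynn: 09:45–11:05, 14:25–14:50, 16:20–17:40, 17:50–18:05, 18:15–19:00.
Hiro ∩ Brynn ∩ Tomás: 09:45–11:05, 14:25–14:50, 17:15–17:40, 17:50–18:05, 18:15–18:30, 18:40–18:55.
Hiro ∩ Brynn ∩ Tomás ∩ Zara: 09:45–11:05, 14:25–14:50, 17:15–17:40, 17:50–18:05, 18:15–18:30.
Hiro ∩ Brynn ∩ Tomás ∩ Zara ∩ Wyatt: 09:50–10:55, 14:25–14:50.
Total common minutes: 65 + 25 = 90.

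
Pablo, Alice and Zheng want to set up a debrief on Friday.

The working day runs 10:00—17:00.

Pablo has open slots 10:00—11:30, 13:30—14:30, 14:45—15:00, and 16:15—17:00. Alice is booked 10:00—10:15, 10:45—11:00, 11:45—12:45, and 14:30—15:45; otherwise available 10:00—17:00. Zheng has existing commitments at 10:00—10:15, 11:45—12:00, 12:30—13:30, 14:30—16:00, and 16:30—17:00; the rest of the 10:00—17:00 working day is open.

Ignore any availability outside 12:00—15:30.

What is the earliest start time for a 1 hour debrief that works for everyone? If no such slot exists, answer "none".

13:30

Alice free within 10:00–17:00: 10:15–10:45, 11:00–11:45, 12:45–14:30, 15:45–17:00.
Zheng free within 10:00–17:00: 10:15–11:45, 12:00–12:30, 13:30–14:30, 16:00–16:30.
Pablo ∩ Alice: 10:15–10:45, 11:00–11:30, 13:30–14:30, 16:15–17:00.
Pablo ∩ Alice ∩ Zheng: 10:15–10:45, 11:00–11:30, 13:30–14:30, 16:15–16:30.
Restricted to 12:00–15:30: 13:30–14:30.
Windows ≥ 60 min: 13:30–14:30.
Earliest such window starts at 13:30.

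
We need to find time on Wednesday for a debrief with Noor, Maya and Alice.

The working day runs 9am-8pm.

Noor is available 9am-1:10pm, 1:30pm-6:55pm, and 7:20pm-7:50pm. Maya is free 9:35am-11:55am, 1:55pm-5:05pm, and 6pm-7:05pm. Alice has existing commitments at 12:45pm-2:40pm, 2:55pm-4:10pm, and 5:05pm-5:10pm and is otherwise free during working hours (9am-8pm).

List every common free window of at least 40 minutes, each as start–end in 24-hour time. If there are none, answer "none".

Alice free within 09:00–20:00: 09:00–12:45, 14:40–14:55, 16:10–17:05, 17:10–20:00.
Noor ∩ Maya: 09:35–11:55, 13:55–17:05, 18:00–18:55.
Noor ∩ Maya ∩ Alice: 09:35–11:55, 14:40–14:55, 16:10–17:05, 18:00–18:55.
Windows ≥ 40 min: 09:35–11:55, 16:10–17:05, 18:00–18:55.

09:35–11:55, 16:10–17:05, 18:00–18:55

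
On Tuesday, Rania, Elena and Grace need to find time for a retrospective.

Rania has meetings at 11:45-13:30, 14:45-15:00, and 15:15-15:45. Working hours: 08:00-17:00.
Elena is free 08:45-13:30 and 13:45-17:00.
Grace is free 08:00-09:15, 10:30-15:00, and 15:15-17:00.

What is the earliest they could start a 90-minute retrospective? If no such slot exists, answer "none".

Rania free within 08:00–17:00: 08:00–11:45, 13:30–14:45, 15:00–15:15, 15:45–17:00.
Rania ∩ Elena: 08:45–11:45, 13:45–14:45, 15:00–15:15, 15:45–17:00.
Rania ∩ Elena ∩ Grace: 08:45–09:15, 10:30–11:45, 13:45–14:45, 15:45–17:00.
Windows ≥ 90 min: (none).

none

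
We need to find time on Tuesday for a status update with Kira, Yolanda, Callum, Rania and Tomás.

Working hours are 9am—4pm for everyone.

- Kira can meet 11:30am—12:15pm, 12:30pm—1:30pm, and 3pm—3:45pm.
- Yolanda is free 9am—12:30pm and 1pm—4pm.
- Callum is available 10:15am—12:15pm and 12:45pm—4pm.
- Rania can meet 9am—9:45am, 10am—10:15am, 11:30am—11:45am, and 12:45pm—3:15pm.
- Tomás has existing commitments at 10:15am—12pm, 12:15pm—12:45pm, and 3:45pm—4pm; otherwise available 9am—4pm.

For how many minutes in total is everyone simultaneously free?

45 minutes

Tomás free within 09:00–16:00: 09:00–10:15, 12:00–12:15, 12:45–15:45.
Kira ∩ Yolanda: 11:30–12:15, 13:00–13:30, 15:00–15:45.
Kira ∩ Yolanda ∩ Callum: 11:30–12:15, 13:00–13:30, 15:00–15:45.
Kira ∩ Yolanda ∩ Callum ∩ Rania: 11:30–11:45, 13:00–13:30, 15:00–15:15.
Kira ∩ Yolanda ∩ Callum ∩ Rania ∩ Tomás: 13:00–13:30, 15:00–15:15.
Total common minutes: 30 + 15 = 45.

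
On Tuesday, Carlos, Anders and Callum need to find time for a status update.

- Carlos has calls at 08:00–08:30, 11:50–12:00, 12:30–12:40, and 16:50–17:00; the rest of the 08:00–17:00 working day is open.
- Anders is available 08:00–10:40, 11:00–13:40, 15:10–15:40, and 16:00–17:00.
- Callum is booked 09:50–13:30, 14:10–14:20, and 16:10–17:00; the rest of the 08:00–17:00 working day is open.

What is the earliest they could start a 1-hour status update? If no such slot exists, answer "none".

Carlos free within 08:00–17:00: 08:30–11:50, 12:00–12:30, 12:40–16:50.
Callum free within 08:00–17:00: 08:00–09:50, 13:30–14:10, 14:20–16:10.
Carlos ∩ Anders: 08:30–10:40, 11:00–11:50, 12:00–12:30, 12:40–13:40, 15:10–15:40, 16:00–16:50.
Carlos ∩ Anders ∩ Callum: 08:30–09:50, 13:30–13:40, 15:10–15:40, 16:00–16:10.
Windows ≥ 60 min: 08:30–09:50.
Earliest such window starts at 08:30.

08:30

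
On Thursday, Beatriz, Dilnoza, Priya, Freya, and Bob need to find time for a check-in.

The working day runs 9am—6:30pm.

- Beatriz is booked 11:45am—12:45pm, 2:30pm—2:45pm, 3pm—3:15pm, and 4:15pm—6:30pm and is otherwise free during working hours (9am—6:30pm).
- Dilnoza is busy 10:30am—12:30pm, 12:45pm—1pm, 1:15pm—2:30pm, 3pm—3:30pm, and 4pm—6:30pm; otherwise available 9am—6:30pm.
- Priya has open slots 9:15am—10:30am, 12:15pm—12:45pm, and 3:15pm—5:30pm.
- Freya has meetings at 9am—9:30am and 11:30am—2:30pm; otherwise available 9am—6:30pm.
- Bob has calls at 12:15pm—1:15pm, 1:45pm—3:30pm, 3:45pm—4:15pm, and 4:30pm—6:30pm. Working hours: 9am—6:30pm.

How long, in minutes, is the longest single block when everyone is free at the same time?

Beatriz free within 09:00–18:30: 09:00–11:45, 12:45–14:30, 14:45–15:00, 15:15–16:15.
Dilnoza free within 09:00–18:30: 09:00–10:30, 12:30–12:45, 13:00–13:15, 14:30–15:00, 15:30–16:00.
Freya free within 09:00–18:30: 09:30–11:30, 14:30–18:30.
Bob free within 09:00–18:30: 09:00–12:15, 13:15–13:45, 15:30–15:45, 16:15–16:30.
Beatriz ∩ Dilnoza: 09:00–10:30, 13:00–13:15, 14:45–15:00, 15:30–16:00.
Beatriz ∩ Dilnoza ∩ Priya: 09:15–10:30, 15:30–16:00.
Beatriz ∩ Dilnoza ∩ Priya ∩ Freya: 09:30–10:30, 15:30–16:00.
Beatriz ∩ Dilnoza ∩ Priya ∩ Freya ∩ Bob: 09:30–10:30, 15:30–15:45.
Common window lengths: 60, 15 min; longest is 60.

60 minutes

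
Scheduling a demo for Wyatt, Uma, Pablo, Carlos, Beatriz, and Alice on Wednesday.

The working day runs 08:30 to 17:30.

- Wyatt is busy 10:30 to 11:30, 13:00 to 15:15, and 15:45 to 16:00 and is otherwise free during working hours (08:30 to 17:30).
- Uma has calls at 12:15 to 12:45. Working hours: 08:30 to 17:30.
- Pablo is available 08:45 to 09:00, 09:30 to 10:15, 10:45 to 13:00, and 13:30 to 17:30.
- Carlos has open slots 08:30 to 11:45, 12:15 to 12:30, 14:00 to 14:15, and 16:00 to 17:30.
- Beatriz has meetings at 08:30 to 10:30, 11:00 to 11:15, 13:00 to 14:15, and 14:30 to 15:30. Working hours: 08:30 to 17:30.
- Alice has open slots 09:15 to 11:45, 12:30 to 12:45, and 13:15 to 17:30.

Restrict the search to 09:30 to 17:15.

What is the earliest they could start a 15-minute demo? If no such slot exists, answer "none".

Wyatt free within 08:30–17:30: 08:30–10:30, 11:30–13:00, 15:15–15:45, 16:00–17:30.
Uma free within 08:30–17:30: 08:30–12:15, 12:45–17:30.
Beatriz free within 08:30–17:30: 10:30–11:00, 11:15–13:00, 14:15–14:30, 15:30–17:30.
Wyatt ∩ Uma: 08:30–10:30, 11:30–12:15, 12:45–13:00, 15:15–15:45, 16:00–17:30.
Wyatt ∩ Uma ∩ Pablo: 08:45–09:00, 09:30–10:15, 11:30–12:15, 12:45–13:00, 15:15–15:45, 16:00–17:30.
Wyatt ∩ Uma ∩ Pablo ∩ Carlos: 08:45–09:00, 09:30–10:15, 11:30–11:45, 16:00–17:30.
Wyatt ∩ Uma ∩ Pablo ∩ Carlos ∩ Beatriz: 11:30–11:45, 16:00–17:30.
Wyatt ∩ Uma ∩ Pablo ∩ Carlos ∩ Beatriz ∩ Alice: 11:30–11:45, 16:00–17:30.
Restricted to 09:30–17:15: 11:30–11:45, 16:00–17:15.
Windows ≥ 15 min: 11:30–11:45, 16:00–17:15.
Earliest such window starts at 11:30.

11:30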